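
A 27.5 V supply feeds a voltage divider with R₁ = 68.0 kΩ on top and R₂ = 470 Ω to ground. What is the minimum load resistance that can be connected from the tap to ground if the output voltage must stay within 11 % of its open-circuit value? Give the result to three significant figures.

R_L(min) ≈ 3.78 kΩ

Output resistance R_th = R₁‖R₂ = (68000 × 470)/68470 = 466.8 Ω.
The fractional drop is R_th/(R_th + R_L); requiring this ≤ 0.110 gives R_L ≥ R_th(1/0.110 − 1) = 466.8 × 8.091 = 3.78 kΩ.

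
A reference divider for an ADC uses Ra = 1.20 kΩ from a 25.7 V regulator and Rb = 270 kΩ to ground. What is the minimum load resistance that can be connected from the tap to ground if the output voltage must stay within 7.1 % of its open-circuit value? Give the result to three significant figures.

Output resistance R_th = Ra‖Rb = (1.20 × 270)/271.2 = 1.195 kΩ.
The fractional drop is R_th/(R_th + R_L); requiring this ≤ 0.0710 gives R_L ≥ R_th(1/0.0710 − 1) = 1.195 × 13.08 = 15.6 kΩ.

R_L(min) ≈ 15.6 kΩ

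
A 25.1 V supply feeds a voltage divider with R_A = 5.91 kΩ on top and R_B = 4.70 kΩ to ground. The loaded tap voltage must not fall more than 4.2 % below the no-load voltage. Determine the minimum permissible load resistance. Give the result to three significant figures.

R_L(min) ≈ 59.7 kΩ

Output resistance R_th = R_A‖R_B = (5.91 × 4.70)/10.61 = 2.618 kΩ.
The fractional drop is R_th/(R_th + R_L); requiring this ≤ 0.0420 gives R_L ≥ R_th(1/0.0420 − 1) = 2.618 × 22.81 = 59.7 kΩ.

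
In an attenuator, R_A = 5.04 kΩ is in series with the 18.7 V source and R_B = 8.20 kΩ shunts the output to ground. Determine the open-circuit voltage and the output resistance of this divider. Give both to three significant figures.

V_th is the open-circuit tap voltage: 18.7 × 8.20/(5.04 + 8.20) = 11.6 V.
With the supply zeroed, R_A and R_B appear in parallel from the tap: R_th = R_A‖R_B = (5.04 × 8.20)/13.24 = 3.12 kΩ.

V_th = 11.6 V, R_th = 3.12 kΩ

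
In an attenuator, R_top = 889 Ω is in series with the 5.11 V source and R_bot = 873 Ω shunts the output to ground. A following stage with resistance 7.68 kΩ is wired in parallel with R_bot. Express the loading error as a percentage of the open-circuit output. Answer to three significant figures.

5.42 %

The divider's output (Thévenin) resistance is R_top‖R_bot = 440.5 Ω.
Fractional drop under load = R_th/(R_th + R_L) = 440.5 / (440.5 + 7680) = 0.05424.
So the output falls by 5.42 %.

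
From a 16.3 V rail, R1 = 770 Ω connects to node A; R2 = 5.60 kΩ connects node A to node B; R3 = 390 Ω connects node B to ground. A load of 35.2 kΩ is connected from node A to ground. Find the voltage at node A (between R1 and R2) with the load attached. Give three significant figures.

V ≈ 14.2 V

Below node A the series string R2+R3 = 5990 Ω sits in parallel with the 35200 Ω load: 5119 Ω.
V_A = 16.3 × 5119/(770 + 5119) = 14.2 V.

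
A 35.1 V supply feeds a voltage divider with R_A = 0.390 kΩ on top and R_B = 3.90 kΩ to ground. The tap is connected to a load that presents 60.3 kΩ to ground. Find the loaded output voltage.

V_out ≈ 31.7 V

The load sits in parallel with R_B: R_B‖R_L = (3900 × 60300) / (3900 + 60300) = 3663 Ω.
V_out = 35.1 × 3663 / (390 + 3663) = 35.1 × 3663/4053 = 31.7 V.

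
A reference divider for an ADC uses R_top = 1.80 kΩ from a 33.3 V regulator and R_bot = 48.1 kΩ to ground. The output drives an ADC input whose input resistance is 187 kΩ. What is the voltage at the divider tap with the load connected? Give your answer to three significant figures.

The load sits in parallel with R_bot: R_bot‖R_L = (48.1 × 187) / (48.1 + 187) = 38.26 kΩ.
V_out = 33.3 × 38.26 / (1.80 + 38.26) = 33.3 × 38.26/40.06 = 31.8 V.
(Unloaded it would have been 32.1 V.)

V_out ≈ 31.8 V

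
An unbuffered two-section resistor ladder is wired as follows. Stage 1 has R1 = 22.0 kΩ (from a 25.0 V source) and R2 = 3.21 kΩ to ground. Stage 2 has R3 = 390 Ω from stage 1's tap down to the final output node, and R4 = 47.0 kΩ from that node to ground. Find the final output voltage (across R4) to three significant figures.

Stage 2 presents R3+R4 = 47390 Ω as a load on stage 1's tap.
Stage 1's lower leg becomes R2‖(R3+R4) = 3006 Ω, so V_mid = 25.0 × 3006/25010 = 3.006 V.
Stage 2 is itself unloaded: V_out = V_mid × R4/(R3+R4) = 3.006 × 47000/47390 = 2.98 V.

V_out ≈ 2.98 V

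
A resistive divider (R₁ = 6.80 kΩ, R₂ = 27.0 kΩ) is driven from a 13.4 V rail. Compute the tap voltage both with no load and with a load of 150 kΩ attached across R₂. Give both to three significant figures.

Open-circuit: V = 13.4 × 27.0/(6.80 + 27.0) = 10.7 V.
With the load, R₂ becomes R₂‖R_L = 22.88 kΩ, so V = 13.4 × 22.88/29.68 = 10.3 V.

Unloaded: 10.7 V; loaded: 10.3 V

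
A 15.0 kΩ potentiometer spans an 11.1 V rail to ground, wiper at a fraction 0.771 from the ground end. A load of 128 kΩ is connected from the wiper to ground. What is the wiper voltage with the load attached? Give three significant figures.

V ≈ 8.38 V

The wiper splits the pot into (1−α)R = 3.435 kΩ above and αR = 11.56 kΩ below.
Lower section ‖ load = 10.61 kΩ.
V_wiper = 11.1 × 10.61/(3.435 + 10.61) = 8.38 V.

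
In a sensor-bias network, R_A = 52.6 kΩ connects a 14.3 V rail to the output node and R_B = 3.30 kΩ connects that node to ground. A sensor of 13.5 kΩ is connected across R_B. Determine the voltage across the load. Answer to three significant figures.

V_out ≈ 0.686 V

The load sits in parallel with R_B: R_B‖R_L = (3.30 × 13.5) / (3.30 + 13.5) = 2.652 kΩ.
V_out = 14.3 × 2.652 / (52.6 + 2.652) = 14.3 × 2.652/55.25 = 0.686 V.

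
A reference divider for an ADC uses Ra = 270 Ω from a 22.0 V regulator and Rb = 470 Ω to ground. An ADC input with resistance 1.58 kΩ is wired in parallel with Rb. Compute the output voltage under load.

The load sits in parallel with Rb: Rb‖R_L = (470 × 1580) / (470 + 1580) = 362.2 Ω.
V_out = 22.0 × 362.2 / (270 + 362.2) = 22.0 × 362.2/632.2 = 12.6 V.

V_out ≈ 12.6 V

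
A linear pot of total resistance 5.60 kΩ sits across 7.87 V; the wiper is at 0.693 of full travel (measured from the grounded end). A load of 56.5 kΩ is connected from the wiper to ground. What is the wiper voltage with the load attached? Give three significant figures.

V ≈ 5.34 V

The wiper splits the pot into (1−α)R = 1.719 kΩ above and αR = 3.881 kΩ below.
Lower section ‖ load = 3.631 kΩ.
V_wiper = 7.87 × 3.631/(1.719 + 3.631) = 5.34 V.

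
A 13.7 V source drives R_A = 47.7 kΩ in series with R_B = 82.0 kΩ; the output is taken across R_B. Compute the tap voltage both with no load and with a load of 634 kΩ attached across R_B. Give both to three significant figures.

Unloaded: 8.66 V; loaded: 8.27 V

Open-circuit: V = 13.7 × 82.0/(47.7 + 82.0) = 8.66 V.
With the load, R_B becomes R_B‖R_L = 72.61 kΩ, so V = 13.7 × 72.61/120.3 = 8.27 V.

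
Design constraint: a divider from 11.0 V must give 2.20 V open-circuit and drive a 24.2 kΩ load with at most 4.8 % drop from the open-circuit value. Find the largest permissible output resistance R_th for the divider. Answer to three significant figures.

R_th ≤ 1.22 kΩ

Loading drop = R_th/(R_th + R_L) ≤ 0.0480, so R_th ≤ R_L · ε/(1−ε) = 24.2 kΩ × 0.0480/0.9520 = 1.22 kΩ.
(Any R1, R2 with R2/(R1+R2) = 0.200 and R1‖R2 ≤ 1.22 kΩ will meet the spec.)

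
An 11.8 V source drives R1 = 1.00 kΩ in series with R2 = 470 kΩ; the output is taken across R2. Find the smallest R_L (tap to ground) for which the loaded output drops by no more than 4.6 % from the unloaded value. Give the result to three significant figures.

Output resistance R_th = R1‖R2 = (1000 × 470000)/471000 = 997.9 Ω.
The fractional drop is R_th/(R_th + R_L); requiring this ≤ 0.0460 gives R_L ≥ R_th(1/0.0460 − 1) = 997.9 × 20.74 = 20.7 kΩ.

R_L(min) ≈ 20.7 kΩ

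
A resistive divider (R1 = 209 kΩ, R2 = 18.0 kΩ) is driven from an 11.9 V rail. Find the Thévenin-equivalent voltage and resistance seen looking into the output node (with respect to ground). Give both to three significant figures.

V_th is the open-circuit tap voltage: 11.9 × 18.0/(209 + 18.0) = 0.944 V.
With the supply zeroed, R1 and R2 appear in parallel from the tap: R_th = R1‖R2 = (209 × 18.0)/227.0 = 16.6 kΩ.

V_th = 0.944 V, R_th = 16.6 kΩ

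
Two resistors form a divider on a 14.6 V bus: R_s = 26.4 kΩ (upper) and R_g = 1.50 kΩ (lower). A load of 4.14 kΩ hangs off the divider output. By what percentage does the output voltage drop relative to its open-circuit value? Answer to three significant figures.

25.5 %

Unloaded V = 14.6 × 1.50/27.90 = 0.7849 V.
Loaded: R_g‖R_L = 1.101 kΩ, giving V = 14.6 × 1.101/27.50 = 0.5845 V.
Drop = (0.7849 − 0.5845) / 0.7849 = 25.5 %.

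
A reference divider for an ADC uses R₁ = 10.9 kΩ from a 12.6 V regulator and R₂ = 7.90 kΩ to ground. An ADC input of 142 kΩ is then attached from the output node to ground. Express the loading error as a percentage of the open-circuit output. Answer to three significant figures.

The divider's output (Thévenin) resistance is R₁‖R₂ = 4.580 kΩ.
Fractional drop under load = R_th/(R_th + R_L) = 4.580 / (4.580 + 142) = 0.03125.
So the output falls by 3.12 %.

3.12 %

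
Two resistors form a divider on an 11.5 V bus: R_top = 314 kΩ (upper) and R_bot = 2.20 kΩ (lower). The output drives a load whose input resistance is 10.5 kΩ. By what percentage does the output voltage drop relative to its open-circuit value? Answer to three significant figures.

Unloaded V = 11.5 × 2.20/316.2 = 0.08001 V.
Loaded: R_bot‖R_L = 1.819 kΩ, giving V = 11.5 × 1.819/315.8 = 0.06623 V.
Drop = (0.08001 − 0.06623) / 0.08001 = 17.2 %.

17.2 %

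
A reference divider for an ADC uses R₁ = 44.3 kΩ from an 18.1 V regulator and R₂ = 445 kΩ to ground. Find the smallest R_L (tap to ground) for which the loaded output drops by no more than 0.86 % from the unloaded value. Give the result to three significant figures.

Output resistance R_th = R₁‖R₂ = (44.3 × 445)/489.3 = 40.29 kΩ.
The fractional drop is R_th/(R_th + R_L); requiring this ≤ 0.00860 gives R_L ≥ R_th(1/0.00860 − 1) = 40.29 × 115.3 = 4.64 MΩ.

R_L(min) ≈ 4.64 MΩ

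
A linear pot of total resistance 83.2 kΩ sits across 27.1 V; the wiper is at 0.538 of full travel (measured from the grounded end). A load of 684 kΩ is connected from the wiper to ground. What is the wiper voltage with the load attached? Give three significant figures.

The wiper splits the pot into (1−α)R = 38.44 kΩ above and αR = 44.76 kΩ below.
Lower section ‖ load = 42.01 kΩ.
V_wiper = 27.1 × 42.01/(38.44 + 42.01) = 14.2 V.

V ≈ 14.2 V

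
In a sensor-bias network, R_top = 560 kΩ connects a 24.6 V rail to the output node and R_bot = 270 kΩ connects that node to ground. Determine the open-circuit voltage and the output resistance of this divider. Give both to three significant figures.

V_th = 8.00 V, R_th = 182 kΩ

V_th is the open-circuit tap voltage: 24.6 × 270/(560 + 270) = 8.00 V.
With the supply zeroed, R_top and R_bot appear in parallel from the tap: R_th = R_top‖R_bot = (560 × 270)/830.0 = 182 kΩ.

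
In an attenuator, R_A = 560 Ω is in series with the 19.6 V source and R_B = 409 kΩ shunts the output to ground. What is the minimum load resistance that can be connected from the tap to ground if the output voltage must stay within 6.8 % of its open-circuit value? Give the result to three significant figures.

R_L(min) ≈ 7.66 kΩ

Output resistance R_th = R_A‖R_B = (560 × 409000)/409600 = 559.2 Ω.
The fractional drop is R_th/(R_th + R_L); requiring this ≤ 0.0680 gives R_L ≥ R_th(1/0.0680 − 1) = 559.2 × 13.71 = 7.66 kΩ.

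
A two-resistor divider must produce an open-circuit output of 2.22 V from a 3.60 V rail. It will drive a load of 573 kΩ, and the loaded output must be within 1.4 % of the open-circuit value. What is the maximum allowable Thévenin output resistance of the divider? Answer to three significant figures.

R_th ≤ 8.14 kΩ

Loading drop = R_th/(R_th + R_L) ≤ 0.0140, so R_th ≤ R_L · ε/(1−ε) = 573 kΩ × 0.0140/0.9860 = 8.14 kΩ.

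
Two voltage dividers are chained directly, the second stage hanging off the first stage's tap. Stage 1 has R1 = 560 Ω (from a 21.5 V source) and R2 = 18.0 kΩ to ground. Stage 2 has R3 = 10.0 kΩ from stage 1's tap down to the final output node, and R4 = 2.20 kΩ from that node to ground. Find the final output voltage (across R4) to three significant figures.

Stage 2 presents R3+R4 = 12200 Ω as a load on stage 1's tap.
Stage 1's lower leg becomes R2‖(R3+R4) = 7272 Ω, so V_mid = 21.5 × 7272/7832 = 19.96 V.
Stage 2 is itself unloaded: V_out = V_mid × R4/(R3+R4) = 19.96 × 2200/12200 = 3.60 V.

V_out ≈ 3.60 V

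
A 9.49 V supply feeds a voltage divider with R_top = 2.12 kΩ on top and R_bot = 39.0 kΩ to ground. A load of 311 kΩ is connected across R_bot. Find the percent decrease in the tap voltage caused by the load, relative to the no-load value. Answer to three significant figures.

The divider's output (Thévenin) resistance is R_top‖R_bot = 2.011 kΩ.
Fractional drop under load = R_th/(R_th + R_L) = 2.011 / (2.011 + 311) = 0.006424.
So the output falls by 0.642 %.

0.642 %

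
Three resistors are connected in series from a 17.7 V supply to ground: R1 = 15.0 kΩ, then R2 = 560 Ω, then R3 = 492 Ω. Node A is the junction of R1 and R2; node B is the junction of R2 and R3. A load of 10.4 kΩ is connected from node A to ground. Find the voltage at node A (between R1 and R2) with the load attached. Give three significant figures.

V ≈ 1.06 V

Below node A the series string R2+R3 = 1052 Ω sits in parallel with the 10400 Ω load: 955.4 Ω.
V_A = 17.7 × 955.4/(15000 + 955.4) = 1.06 V.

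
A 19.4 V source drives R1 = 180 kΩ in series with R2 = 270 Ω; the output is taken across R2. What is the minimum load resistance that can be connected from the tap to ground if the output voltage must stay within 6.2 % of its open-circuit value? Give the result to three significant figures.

Output resistance R_th = R1‖R2 = (180000 × 270)/180300 = 269.6 Ω.
The fractional drop is R_th/(R_th + R_L); requiring this ≤ 0.0620 gives R_L ≥ R_th(1/0.0620 − 1) = 269.6 × 15.13 = 4.08 kΩ.

R_L(min) ≈ 4.08 kΩ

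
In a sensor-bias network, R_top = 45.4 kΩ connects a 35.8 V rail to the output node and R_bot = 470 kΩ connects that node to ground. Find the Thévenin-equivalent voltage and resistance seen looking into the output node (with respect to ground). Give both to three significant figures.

V_th is the open-circuit tap voltage: 35.8 × 470/(45.4 + 470) = 32.6 V.
With the supply zeroed, R_top and R_bot appear in parallel from the tap: R_th = R_top‖R_bot = (45.4 × 470)/515.4 = 41.4 kΩ.

V_th = 32.6 V, R_th = 41.4 kΩ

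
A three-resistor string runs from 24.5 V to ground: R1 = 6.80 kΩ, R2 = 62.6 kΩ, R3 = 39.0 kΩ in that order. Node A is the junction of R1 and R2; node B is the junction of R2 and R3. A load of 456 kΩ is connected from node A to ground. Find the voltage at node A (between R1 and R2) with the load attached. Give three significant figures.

V ≈ 22.6 V

Below node A the series string R2+R3 = 101.6 kΩ sits in parallel with the 456 kΩ load: 83.09 kΩ.
V_A = 24.5 × 83.09/(6.80 + 83.09) = 22.6 V.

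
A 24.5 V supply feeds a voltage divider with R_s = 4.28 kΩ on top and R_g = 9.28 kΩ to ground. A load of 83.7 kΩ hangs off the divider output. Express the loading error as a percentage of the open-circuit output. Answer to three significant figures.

The divider's output (Thévenin) resistance is R_s‖R_g = 2.929 kΩ.
Fractional drop under load = R_th/(R_th + R_L) = 2.929 / (2.929 + 83.7) = 0.03381.
So the output falls by 3.38 %.

3.38 %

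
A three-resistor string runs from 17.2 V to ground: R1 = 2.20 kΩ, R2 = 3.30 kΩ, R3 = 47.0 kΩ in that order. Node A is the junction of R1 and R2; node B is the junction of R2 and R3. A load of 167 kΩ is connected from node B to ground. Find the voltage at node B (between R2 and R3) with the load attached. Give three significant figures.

At node B, R3 is in parallel with the load: R3‖R_L = 36.68 kΩ.
Below node A the resistance is R2 + (R3‖R_L) = 39.98 kΩ, so V_A = 17.2 × 39.98/42.18 = 16.30 V.
Then V_B = V_A × (R3‖R_L)/(R2 + R3‖R_L) = 16.30 × 36.68/39.98 = 15.0 V.

V ≈ 15.0 V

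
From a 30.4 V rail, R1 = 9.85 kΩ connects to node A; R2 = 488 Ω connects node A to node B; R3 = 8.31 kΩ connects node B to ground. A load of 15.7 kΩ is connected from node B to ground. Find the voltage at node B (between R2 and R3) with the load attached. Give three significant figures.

At node B, R3 is in parallel with the load: R3‖R_L = 5434 Ω.
Below node A the resistance is R2 + (R3‖R_L) = 5922 Ω, so V_A = 30.4 × 5922/15770 = 11.41 V.
Then V_B = V_A × (R3‖R_L)/(R2 + R3‖R_L) = 11.41 × 5434/5922 = 10.5 V.

V ≈ 10.5 V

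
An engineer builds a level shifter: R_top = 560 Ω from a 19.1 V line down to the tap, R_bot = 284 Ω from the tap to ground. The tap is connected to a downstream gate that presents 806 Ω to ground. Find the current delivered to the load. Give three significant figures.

I_L ≈ 6.46 mA

R_bot‖R_L = 210.0 Ω; V_out = 19.1 × 210.0/770.0 = 5.209 V.
I_L = V_out / R_L = 5.209 / 806 Ω = 6.46 mA.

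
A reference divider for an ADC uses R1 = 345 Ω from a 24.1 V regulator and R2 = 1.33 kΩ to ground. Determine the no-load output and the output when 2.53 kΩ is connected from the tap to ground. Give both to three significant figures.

Open-circuit: V = 24.1 × 1330/(345 + 1330) = 19.1 V.
With the load, R2 becomes R2‖R_L = 871.7 Ω, so V = 24.1 × 871.7/1217 = 17.3 V.

Unloaded: 19.1 V; loaded: 17.3 V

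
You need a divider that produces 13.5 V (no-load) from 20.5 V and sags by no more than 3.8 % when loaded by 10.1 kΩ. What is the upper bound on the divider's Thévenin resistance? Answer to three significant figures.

Loading drop = R_th/(R_th + R_L) ≤ 0.0380, so R_th ≤ R_L · ε/(1−ε) = 10.1 kΩ × 0.0380/0.9620 = 399 Ω.
(Any R1, R2 with R2/(R1+R2) = 0.659 and R1‖R2 ≤ 399 Ω will meet the spec.)

R_th ≤ 399 Ω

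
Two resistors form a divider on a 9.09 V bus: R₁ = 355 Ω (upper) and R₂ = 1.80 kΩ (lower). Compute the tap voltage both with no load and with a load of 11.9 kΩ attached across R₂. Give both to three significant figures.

Unloaded: 7.59 V; loaded: 7.41 V

Open-circuit: V = 9.09 × 1800/(355 + 1800) = 7.59 V.
With the load, R₂ becomes R₂‖R_L = 1564 Ω, so V = 9.09 × 1564/1919 = 7.41 V.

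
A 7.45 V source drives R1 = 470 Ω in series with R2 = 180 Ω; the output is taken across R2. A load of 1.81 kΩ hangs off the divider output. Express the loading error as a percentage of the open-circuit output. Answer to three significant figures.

The divider's output (Thévenin) resistance is R1‖R2 = 130.2 Ω.
Fractional drop under load = R_th/(R_th + R_L) = 130.2 / (130.2 + 1810) = 0.06708.
So the output falls by 6.71 %.

6.71 %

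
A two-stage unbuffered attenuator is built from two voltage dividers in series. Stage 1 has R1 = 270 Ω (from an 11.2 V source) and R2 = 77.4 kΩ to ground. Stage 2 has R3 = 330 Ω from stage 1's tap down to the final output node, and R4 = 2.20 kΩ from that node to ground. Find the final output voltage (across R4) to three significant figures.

Stage 2 presents R3+R4 = 2530 Ω as a load on stage 1's tap.
Stage 1's lower leg becomes R2‖(R3+R4) = 2450 Ω, so V_mid = 11.2 × 2450/2720 = 10.09 V.
Stage 2 is itself unloaded: V_out = V_mid × R4/(R3+R4) = 10.09 × 2200/2530 = 8.77 V.

V_out ≈ 8.77 V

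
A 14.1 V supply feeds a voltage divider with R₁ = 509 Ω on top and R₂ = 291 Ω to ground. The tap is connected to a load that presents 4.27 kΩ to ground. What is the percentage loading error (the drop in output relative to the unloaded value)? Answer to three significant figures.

4.16 %

The divider's output (Thévenin) resistance is R₁‖R₂ = 185.1 Ω.
Fractional drop under load = R_th/(R_th + R_L) = 185.1 / (185.1 + 4270) = 0.04156.
So the output falls by 4.16 %.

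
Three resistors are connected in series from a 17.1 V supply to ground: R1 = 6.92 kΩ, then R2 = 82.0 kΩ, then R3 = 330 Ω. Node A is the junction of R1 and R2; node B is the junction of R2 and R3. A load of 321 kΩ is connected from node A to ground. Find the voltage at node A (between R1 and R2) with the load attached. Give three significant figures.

Below node A the series string R2+R3 = 82330 Ω sits in parallel with the 321000 Ω load: 65520 Ω.
V_A = 17.1 × 65520/(6920 + 65520) = 15.5 V.

V ≈ 15.5 V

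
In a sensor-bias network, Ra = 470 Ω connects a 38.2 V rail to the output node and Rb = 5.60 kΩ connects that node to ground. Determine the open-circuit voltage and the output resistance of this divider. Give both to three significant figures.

V_th is the open-circuit tap voltage: 38.2 × 5600/(470 + 5600) = 35.2 V.
With the supply zeroed, Ra and Rb appear in parallel from the tap: R_th = Ra‖Rb = (470 × 5600)/6070 = 434 Ω.

V_th = 35.2 V, R_th = 434 Ω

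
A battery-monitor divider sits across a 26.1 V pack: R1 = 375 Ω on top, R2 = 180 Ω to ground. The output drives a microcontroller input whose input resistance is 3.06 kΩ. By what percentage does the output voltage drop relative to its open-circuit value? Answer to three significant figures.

3.82 %

The divider's output (Thévenin) resistance is R1‖R2 = 121.6 Ω.
Fractional drop under load = R_th/(R_th + R_L) = 121.6 / (121.6 + 3060) = 0.03823.
So the output falls by 3.82 %.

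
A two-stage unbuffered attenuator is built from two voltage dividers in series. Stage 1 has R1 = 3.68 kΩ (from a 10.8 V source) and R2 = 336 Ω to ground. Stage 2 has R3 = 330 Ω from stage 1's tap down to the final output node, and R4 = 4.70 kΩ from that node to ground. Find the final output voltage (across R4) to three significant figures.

Stage 2 presents R3+R4 = 5030 Ω as a load on stage 1's tap.
Stage 1's lower leg becomes R2‖(R3+R4) = 315.0 Ω, so V_mid = 10.8 × 315.0/3995 = 0.8515 V.
Stage 2 is itself unloaded: V_out = V_mid × R4/(R3+R4) = 0.8515 × 4700/5030 = 0.796 V.

V_out ≈ 0.796 V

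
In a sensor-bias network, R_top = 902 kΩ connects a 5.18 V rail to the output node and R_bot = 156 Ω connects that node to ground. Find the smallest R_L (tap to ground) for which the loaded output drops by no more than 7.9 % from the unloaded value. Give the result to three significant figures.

Output resistance R_th = R_top‖R_bot = (902000 × 156)/902200 = 156.0 Ω.
The fractional drop is R_th/(R_th + R_L); requiring this ≤ 0.0790 gives R_L ≥ R_th(1/0.0790 − 1) = 156.0 × 11.66 = 1.82 kΩ.

R_L(min) ≈ 1.82 kΩ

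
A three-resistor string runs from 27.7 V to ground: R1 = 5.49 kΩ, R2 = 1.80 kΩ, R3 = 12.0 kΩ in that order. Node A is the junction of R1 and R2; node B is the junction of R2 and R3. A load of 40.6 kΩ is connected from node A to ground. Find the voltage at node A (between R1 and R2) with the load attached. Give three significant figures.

Below node A the series string R2+R3 = 13.80 kΩ sits in parallel with the 40.6 kΩ load: 10.30 kΩ.
V_A = 27.7 × 10.30/(5.49 + 10.30) = 18.1 V.

V ≈ 18.1 V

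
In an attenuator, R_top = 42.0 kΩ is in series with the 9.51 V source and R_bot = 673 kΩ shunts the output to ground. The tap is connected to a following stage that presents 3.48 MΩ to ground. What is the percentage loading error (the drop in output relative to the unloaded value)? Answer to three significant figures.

1.12 %

The divider's output (Thévenin) resistance is R_top‖R_bot = 39.53 kΩ.
Fractional drop under load = R_th/(R_th + R_L) = 39.53 / (39.53 + 3480) = 0.01123.
So the output falls by 1.12 %.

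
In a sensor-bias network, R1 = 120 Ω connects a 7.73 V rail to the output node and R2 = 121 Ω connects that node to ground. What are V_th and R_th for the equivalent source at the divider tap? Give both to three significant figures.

V_th is the open-circuit tap voltage: 7.73 × 121/(120 + 121) = 3.88 V.
With the supply zeroed, R1 and R2 appear in parallel from the tap: R_th = R1‖R2 = (120 × 121)/241.0 = 60.2 Ω.

V_th = 3.88 V, R_th = 60.2 Ω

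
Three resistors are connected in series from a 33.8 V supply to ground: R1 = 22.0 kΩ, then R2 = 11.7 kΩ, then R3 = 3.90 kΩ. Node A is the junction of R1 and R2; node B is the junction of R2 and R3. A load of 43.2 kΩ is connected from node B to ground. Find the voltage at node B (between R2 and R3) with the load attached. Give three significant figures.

V ≈ 3.24 V

At node B, R3 is in parallel with the load: R3‖R_L = 3.577 kΩ.
Below node A the resistance is R2 + (R3‖R_L) = 15.28 kΩ, so V_A = 33.8 × 15.28/37.28 = 13.85 V.
Then V_B = V_A × (R3‖R_L)/(R2 + R3‖R_L) = 13.85 × 3.577/15.28 = 3.24 V.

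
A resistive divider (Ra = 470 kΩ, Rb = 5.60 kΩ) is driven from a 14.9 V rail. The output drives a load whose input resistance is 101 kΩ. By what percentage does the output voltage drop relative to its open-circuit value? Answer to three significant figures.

The divider's output (Thévenin) resistance is Ra‖Rb = 5.534 kΩ.
Fractional drop under load = R_th/(R_th + R_L) = 5.534 / (5.534 + 101) = 0.05195.
So the output falls by 5.19 %.

5.19 %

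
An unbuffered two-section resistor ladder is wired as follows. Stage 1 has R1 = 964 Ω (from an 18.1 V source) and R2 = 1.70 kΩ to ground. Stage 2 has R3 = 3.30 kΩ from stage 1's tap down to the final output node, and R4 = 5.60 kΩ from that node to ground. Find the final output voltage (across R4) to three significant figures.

Stage 2 presents R3+R4 = 8900 Ω as a load on stage 1's tap.
Stage 1's lower leg becomes R2‖(R3+R4) = 1427 Ω, so V_mid = 18.1 × 1427/2391 = 10.80 V.
Stage 2 is itself unloaded: V_out = V_mid × R4/(R3+R4) = 10.80 × 5600/8900 = 6.80 V.

V_out ≈ 6.80 V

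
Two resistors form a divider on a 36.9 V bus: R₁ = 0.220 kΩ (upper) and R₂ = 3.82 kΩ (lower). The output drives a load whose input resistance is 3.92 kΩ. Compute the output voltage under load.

V_out ≈ 33.1 V

The load sits in parallel with R₂: R₂‖R_L = (3820 × 3920) / (3820 + 3920) = 1935 Ω.
V_out = 36.9 × 1935 / (220 + 1935) = 36.9 × 1935/2155 = 33.1 V.
(Unloaded it would have been 34.9 V.)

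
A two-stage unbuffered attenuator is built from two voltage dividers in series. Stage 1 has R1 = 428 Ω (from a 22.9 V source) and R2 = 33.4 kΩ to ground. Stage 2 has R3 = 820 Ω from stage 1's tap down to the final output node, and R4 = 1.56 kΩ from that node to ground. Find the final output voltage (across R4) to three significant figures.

V_out ≈ 12.6 V

Stage 2 presents R3+R4 = 2380 Ω as a load on stage 1's tap.
Stage 1's lower leg becomes R2‖(R3+R4) = 2222 Ω, so V_mid = 22.9 × 2222/2650 = 19.20 V.
Stage 2 is itself unloaded: V_out = V_mid × R4/(R3+R4) = 19.20 × 1560/2380 = 12.6 V.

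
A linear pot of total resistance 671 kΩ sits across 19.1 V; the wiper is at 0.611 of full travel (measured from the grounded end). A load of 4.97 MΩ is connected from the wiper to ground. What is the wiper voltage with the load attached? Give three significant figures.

The wiper splits the pot into (1−α)R = 261.0 kΩ above and αR = 410.0 kΩ below.
Lower section ‖ load = 378.7 kΩ.
V_wiper = 19.1 × 378.7/(261.0 + 378.7) = 11.3 V.

V ≈ 11.3 V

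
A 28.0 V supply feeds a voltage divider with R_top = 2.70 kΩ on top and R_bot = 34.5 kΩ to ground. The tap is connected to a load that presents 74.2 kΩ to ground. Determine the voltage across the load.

The load sits in parallel with R_bot: R_bot‖R_L = (34.5 × 74.2) / (34.5 + 74.2) = 23.55 kΩ.
V_out = 28.0 × 23.55 / (2.70 + 23.55) = 28.0 × 23.55/26.25 = 25.1 V.

V_out ≈ 25.1 V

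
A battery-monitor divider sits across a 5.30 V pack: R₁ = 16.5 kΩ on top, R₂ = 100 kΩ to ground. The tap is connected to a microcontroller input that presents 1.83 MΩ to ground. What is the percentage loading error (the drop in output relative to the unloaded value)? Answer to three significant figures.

0.768 %

The divider's output (Thévenin) resistance is R₁‖R₂ = 14.16 kΩ.
Fractional drop under load = R_th/(R_th + R_L) = 14.16 / (14.16 + 1830) = 0.007680.
So the output falls by 0.768 %.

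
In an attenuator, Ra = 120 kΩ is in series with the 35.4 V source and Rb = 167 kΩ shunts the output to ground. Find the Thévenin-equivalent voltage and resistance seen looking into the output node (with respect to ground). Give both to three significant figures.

V_th is the open-circuit tap voltage: 35.4 × 167/(120 + 167) = 20.6 V.
With the supply zeroed, Ra and Rb appear in parallel from the tap: R_th = Ra‖Rb = (120 × 167)/287.0 = 69.8 kΩ.

V_th = 20.6 V, R_th = 69.8 kΩ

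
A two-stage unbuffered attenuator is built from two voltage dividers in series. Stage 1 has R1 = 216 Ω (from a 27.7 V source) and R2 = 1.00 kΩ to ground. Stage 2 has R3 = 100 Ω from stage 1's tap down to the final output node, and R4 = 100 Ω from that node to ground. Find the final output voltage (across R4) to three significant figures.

Stage 2 presents R3+R4 = 200.0 Ω as a load on stage 1's tap.
Stage 1's lower leg becomes R2‖(R3+R4) = 166.7 Ω, so V_mid = 27.7 × 166.7/382.7 = 12.06 V.
Stage 2 is itself unloaded: V_out = V_mid × R4/(R3+R4) = 12.06 × 100/200.0 = 6.03 V.

V_out ≈ 6.03 V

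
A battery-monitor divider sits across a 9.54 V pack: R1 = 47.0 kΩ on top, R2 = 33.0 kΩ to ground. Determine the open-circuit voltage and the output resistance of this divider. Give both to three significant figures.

V_th = 3.94 V, R_th = 19.4 kΩ

V_th is the open-circuit tap voltage: 9.54 × 33.0/(47.0 + 33.0) = 3.94 V.
With the supply zeroed, R1 and R2 appear in parallel from the tap: R_th = R1‖R2 = (47.0 × 33.0)/80.00 = 19.4 kΩ.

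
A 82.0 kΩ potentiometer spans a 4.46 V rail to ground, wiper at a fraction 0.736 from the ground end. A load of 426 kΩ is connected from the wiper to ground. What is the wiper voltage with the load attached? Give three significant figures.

V ≈ 3.16 V

The wiper splits the pot into (1−α)R = 21.65 kΩ above and αR = 60.35 kΩ below.
Lower section ‖ load = 52.86 kΩ.
V_wiper = 4.46 × 52.86/(21.65 + 52.86) = 3.16 V.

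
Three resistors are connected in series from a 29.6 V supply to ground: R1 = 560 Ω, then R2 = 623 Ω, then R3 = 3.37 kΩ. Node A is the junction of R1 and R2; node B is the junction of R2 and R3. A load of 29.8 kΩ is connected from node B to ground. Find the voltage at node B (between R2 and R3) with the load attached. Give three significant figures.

At node B, R3 is in parallel with the load: R3‖R_L = 3028 Ω.
Below node A the resistance is R2 + (R3‖R_L) = 3651 Ω, so V_A = 29.6 × 3651/4211 = 25.66 V.
Then V_B = V_A × (R3‖R_L)/(R2 + R3‖R_L) = 25.66 × 3028/3651 = 21.3 V.

V ≈ 21.3 V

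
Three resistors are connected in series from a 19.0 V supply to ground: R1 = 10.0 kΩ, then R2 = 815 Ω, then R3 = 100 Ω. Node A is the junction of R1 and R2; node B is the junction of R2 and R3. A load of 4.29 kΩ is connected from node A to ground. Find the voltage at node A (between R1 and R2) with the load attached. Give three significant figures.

V ≈ 1.33 V

Below node A the series string R2+R3 = 915.0 Ω sits in parallel with the 4290 Ω load: 754.1 Ω.
V_A = 19.0 × 754.1/(10000 + 754.1) = 1.33 V.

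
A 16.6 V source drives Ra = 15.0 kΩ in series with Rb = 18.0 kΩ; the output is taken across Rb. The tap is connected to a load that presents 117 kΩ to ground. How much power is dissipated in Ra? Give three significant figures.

Total resistance from the source is Ra + (Rb‖R_L) = 30.60 kΩ, so I = 16.6/30.60 kΩ = 0.5425 mA.
P = I²·Ra = (0.5425 mA)² × 15.0 kΩ = 4.41 mW.

P ≈ 4.41 mW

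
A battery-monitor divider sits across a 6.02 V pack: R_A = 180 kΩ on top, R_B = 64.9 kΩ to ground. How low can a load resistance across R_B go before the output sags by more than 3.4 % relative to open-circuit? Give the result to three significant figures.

Output resistance R_th = R_A‖R_B = (180 × 64.9)/244.9 = 47.70 kΩ.
The fractional drop is R_th/(R_th + R_L); requiring this ≤ 0.0340 gives R_L ≥ R_th(1/0.0340 − 1) = 47.70 × 28.41 = 1.36 MΩ.

R_L(min) ≈ 1.36 MΩ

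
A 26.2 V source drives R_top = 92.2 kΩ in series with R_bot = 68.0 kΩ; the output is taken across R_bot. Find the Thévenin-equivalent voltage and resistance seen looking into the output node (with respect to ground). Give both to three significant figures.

V_th is the open-circuit tap voltage: 26.2 × 68.0/(92.2 + 68.0) = 11.1 V.
With the supply zeroed, R_top and R_bot appear in parallel from the tap: R_th = R_top‖R_bot = (92.2 × 68.0)/160.2 = 39.1 kΩ.

V_th = 11.1 V, R_th = 39.1 kΩ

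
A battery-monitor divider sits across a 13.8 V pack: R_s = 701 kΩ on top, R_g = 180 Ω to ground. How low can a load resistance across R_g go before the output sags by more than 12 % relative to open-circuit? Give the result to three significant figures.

R_L(min) ≈ 1.32 kΩ

Output resistance R_th = R_s‖R_g = (701000 × 180)/701200 = 180.0 Ω.
The fractional drop is R_th/(R_th + R_L); requiring this ≤ 0.120 gives R_L ≥ R_th(1/0.120 − 1) = 180.0 × 7.333 = 1.32 kΩ.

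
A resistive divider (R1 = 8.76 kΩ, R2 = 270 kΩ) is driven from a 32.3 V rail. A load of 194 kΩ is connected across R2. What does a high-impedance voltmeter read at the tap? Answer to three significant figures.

The load sits in parallel with R2: R2‖R_L = (270 × 194) / (270 + 194) = 112.9 kΩ.
V_out = 32.3 × 112.9 / (8.76 + 112.9) = 32.3 × 112.9/121.6 = 30.0 V.
(Unloaded it would have been 31.3 V.)

V_out ≈ 30.0 V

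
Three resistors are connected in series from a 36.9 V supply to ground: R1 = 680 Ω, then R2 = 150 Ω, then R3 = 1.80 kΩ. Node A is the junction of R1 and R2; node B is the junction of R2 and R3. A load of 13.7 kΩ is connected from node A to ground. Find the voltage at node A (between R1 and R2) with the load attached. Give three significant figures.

V ≈ 26.4 V

Below node A the series string R2+R3 = 1950 Ω sits in parallel with the 13700 Ω load: 1707 Ω.
V_A = 36.9 × 1707/(680 + 1707) = 26.4 V.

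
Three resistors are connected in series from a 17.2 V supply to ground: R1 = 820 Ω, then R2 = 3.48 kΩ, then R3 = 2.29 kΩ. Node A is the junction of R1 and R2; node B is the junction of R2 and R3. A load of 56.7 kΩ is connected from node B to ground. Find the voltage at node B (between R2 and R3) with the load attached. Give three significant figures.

V ≈ 5.82 V

At node B, R3 is in parallel with the load: R3‖R_L = 2201 Ω.
Below node A the resistance is R2 + (R3‖R_L) = 5681 Ω, so V_A = 17.2 × 5681/6501 = 15.03 V.
Then V_B = V_A × (R3‖R_L)/(R2 + R3‖R_L) = 15.03 × 2201/5681 = 5.82 V.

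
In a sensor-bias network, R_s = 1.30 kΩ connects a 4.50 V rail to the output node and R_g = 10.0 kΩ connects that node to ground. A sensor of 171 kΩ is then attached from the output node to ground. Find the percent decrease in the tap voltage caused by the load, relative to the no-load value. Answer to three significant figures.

0.668 %

The divider's output (Thévenin) resistance is R_s‖R_g = 1.150 kΩ.
Fractional drop under load = R_th/(R_th + R_L) = 1.150 / (1.150 + 171) = 0.006683.
So the output falls by 0.668 %.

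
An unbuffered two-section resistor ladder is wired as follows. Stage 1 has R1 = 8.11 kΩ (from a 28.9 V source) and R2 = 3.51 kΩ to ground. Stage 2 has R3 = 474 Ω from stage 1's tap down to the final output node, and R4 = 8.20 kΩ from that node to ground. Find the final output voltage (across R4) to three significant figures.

Stage 2 presents R3+R4 = 8674 Ω as a load on stage 1's tap.
Stage 1's lower leg becomes R2‖(R3+R4) = 2499 Ω, so V_mid = 28.9 × 2499/10610 = 6.807 V.
Stage 2 is itself unloaded: V_out = V_mid × R4/(R3+R4) = 6.807 × 8200/8674 = 6.44 V.

V_out ≈ 6.44 V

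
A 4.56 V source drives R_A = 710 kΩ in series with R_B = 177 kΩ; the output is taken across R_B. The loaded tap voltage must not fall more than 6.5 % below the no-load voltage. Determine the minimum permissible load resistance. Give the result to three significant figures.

R_L(min) ≈ 2.04 MΩ

Output resistance R_th = R_A‖R_B = (710 × 177)/887.0 = 141.7 kΩ.
The fractional drop is R_th/(R_th + R_L); requiring this ≤ 0.0650 gives R_L ≥ R_th(1/0.0650 − 1) = 141.7 × 14.38 = 2.04 MΩ.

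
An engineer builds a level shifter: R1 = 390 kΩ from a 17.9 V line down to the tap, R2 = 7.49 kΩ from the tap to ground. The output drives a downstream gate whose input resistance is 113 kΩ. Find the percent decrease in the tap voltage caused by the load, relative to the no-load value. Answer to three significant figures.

6.11 %

The divider's output (Thévenin) resistance is R1‖R2 = 7.349 kΩ.
Fractional drop under load = R_th/(R_th + R_L) = 7.349 / (7.349 + 113) = 0.06106.
So the output falls by 6.11 %.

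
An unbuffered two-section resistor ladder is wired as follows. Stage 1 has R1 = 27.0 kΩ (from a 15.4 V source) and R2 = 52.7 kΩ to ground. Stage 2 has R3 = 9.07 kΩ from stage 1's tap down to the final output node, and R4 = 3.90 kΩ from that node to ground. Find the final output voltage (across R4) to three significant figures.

V_out ≈ 1.29 V

Stage 2 presents R3+R4 = 12.97 kΩ as a load on stage 1's tap.
Stage 1's lower leg becomes R2‖(R3+R4) = 10.41 kΩ, so V_mid = 15.4 × 10.41/37.41 = 4.285 V.
Stage 2 is itself unloaded: V_out = V_mid × R4/(R3+R4) = 4.285 × 3.90/12.97 = 1.29 V.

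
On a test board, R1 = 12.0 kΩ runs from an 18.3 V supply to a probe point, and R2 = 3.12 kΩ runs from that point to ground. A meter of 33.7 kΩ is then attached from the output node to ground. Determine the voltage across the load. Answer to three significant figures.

The load sits in parallel with R2: R2‖R_L = (3.12 × 33.7) / (3.12 + 33.7) = 2.856 kΩ.
V_out = 18.3 × 2.856 / (12.0 + 2.856) = 18.3 × 2.856/14.86 = 3.52 V.
(Unloaded it would have been 3.78 V.)

V_out ≈ 3.52 V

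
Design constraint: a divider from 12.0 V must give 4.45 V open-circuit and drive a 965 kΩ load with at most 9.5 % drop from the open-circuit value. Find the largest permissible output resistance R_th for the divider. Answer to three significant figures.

Loading drop = R_th/(R_th + R_L) ≤ 0.0950, so R_th ≤ R_L · ε/(1−ε) = 965 kΩ × 0.0950/0.9050 = 101 kΩ.

R_th ≤ 101 kΩ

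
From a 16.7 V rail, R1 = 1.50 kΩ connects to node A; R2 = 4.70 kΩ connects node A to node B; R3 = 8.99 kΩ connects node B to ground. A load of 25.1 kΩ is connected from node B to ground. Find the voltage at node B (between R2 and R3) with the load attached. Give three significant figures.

V ≈ 8.62 V

At node B, R3 is in parallel with the load: R3‖R_L = 6.619 kΩ.
Below node A the resistance is R2 + (R3‖R_L) = 11.32 kΩ, so V_A = 16.7 × 11.32/12.82 = 14.75 V.
Then V_B = V_A × (R3‖R_L)/(R2 + R3‖R_L) = 14.75 × 6.619/11.32 = 8.62 V.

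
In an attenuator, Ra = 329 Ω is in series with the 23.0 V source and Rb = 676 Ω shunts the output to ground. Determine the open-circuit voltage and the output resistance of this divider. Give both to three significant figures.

V_th = 15.5 V, R_th = 221 Ω

V_th is the open-circuit tap voltage: 23.0 × 676/(329 + 676) = 15.5 V.
With the supply zeroed, Ra and Rb appear in parallel from the tap: R_th = Ra‖Rb = (329 × 676)/1005 = 221 Ω.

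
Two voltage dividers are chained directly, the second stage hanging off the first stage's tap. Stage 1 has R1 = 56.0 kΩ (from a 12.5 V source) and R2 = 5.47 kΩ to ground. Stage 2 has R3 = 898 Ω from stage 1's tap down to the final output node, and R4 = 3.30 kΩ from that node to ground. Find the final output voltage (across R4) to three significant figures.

Stage 2 presents R3+R4 = 4198 Ω as a load on stage 1's tap.
Stage 1's lower leg becomes R2‖(R3+R4) = 2375 Ω, so V_mid = 12.5 × 2375/58380 = 0.5086 V.
Stage 2 is itself unloaded: V_out = V_mid × R4/(R3+R4) = 0.5086 × 3300/4198 = 0.400 V.

V_out ≈ 0.400 V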